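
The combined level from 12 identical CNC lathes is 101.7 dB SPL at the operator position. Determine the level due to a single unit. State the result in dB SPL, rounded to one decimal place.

Dividing the total intensity by 12 lowers the level by 10·log₁₀ 12 = 10.792 dB: L₁ = 101.7 − 10.792.

90.9 dB SPL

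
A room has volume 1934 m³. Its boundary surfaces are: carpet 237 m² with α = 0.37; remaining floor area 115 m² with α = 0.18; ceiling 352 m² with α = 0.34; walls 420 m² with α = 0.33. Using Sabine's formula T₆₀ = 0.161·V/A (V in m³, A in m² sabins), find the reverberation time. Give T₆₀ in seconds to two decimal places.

0.85 s

Summing Sᵢαᵢ: 237·0.37 + 115·0.18 + 352·0.34 + 420·0.33 = 366.67 m².
T₆₀ = 0.161 × 1934 / 366.67 = 0.849 s.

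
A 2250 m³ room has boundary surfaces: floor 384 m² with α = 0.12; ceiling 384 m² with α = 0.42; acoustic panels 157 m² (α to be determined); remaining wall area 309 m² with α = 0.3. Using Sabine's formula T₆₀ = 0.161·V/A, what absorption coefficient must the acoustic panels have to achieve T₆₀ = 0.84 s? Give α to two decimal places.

A = 0.161·V/T₆₀ = 0.161·2250/0.84 = 431.25 m² sabins.
Absorption from the other surfaces = 384·0.12 + 384·0.42 + 309·0.3 = 300.06 m², so the acoustic panels must supply 131.19 m² over 157 m².
α = 131.19/157 = 0.836.

0.84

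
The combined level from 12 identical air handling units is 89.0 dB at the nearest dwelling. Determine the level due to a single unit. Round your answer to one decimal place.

12 equal contributions raise the level by 10·log₁₀ 12 = 10.792 dB, so each unit alone gives 89.0 − 10.792.

78.2 dB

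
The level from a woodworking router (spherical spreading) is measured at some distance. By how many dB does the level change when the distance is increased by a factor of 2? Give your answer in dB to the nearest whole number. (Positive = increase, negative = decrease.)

With spherical spreading the level changes by −20·log₁₀(r₂/r₁).
ΔL = −20·log₁₀(2) = -6.02 dB.

-6 dB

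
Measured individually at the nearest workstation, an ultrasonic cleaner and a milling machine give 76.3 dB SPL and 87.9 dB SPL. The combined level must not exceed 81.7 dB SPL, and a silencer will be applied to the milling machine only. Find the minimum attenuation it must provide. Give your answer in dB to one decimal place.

Everything except the milling machine sums to 10^(76.3/10) = 4.266e+07 in linear terms, 76.30 dB SPL.
The limit corresponds to 10^(81.7/10) = 1.479e+08; subtracting the fixed part leaves 1.053e+08 for the milling machine, i.e. 80.22 dB SPL.
Required insertion loss = 87.9 − 80.22 = 7.68 dB.

7.7 dB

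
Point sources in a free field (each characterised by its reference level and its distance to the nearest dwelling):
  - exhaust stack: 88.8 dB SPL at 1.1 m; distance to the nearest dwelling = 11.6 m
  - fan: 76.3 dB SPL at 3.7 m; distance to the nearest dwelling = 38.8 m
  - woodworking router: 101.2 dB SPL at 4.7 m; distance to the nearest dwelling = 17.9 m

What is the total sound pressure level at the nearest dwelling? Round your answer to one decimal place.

89.6 dB SPL

Apply inverse-square spreading to bring every level to the receiver, then sum 10^(L/10).
exhaust stack: 88.8 − 20·log₁₀(11.6/1.1) = 88.8 − 20.46 = 68.34 dB SPL.
fan: 76.3 − 20·log₁₀(38.8/3.7) = 76.3 − 20.41 = 55.89 dB SPL.
woodworking router: 101.2 − 20·log₁₀(17.9/4.7) = 101.2 − 11.62 = 89.58 dB SPL.
Σ 10^(L/10) = 9.161e+08 → L_total = 10·log₁₀(9.161e+08) = 89.62 dB SPL.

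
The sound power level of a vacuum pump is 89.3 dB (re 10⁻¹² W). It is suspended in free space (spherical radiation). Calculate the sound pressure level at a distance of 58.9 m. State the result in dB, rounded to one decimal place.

42.9 dB

L_p = L_w − 10·log₁₀(4π·r²) with r = 58.9 m.
4π·r² = 4.36e+04 m², 10·log₁₀ of that is 46.394 dB.
L_p = 89.3 − 46.394 = 42.91 dB.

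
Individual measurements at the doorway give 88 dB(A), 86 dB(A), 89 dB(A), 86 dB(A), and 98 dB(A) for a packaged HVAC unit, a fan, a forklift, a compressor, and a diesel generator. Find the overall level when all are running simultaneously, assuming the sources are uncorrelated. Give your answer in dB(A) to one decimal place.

For uncorrelated sources the intensities add, so convert each level to linear form, sum, and take 10·log₁₀ of the total.
Σ 10^(L/10) = 10^(88/10) + 10^(86/10) + 10^(89/10) + 10^(86/10) + 10^(98/10) = 8.531e+09.
L_total = 10·log₁₀(8.531e+09) = 99.31 dB(A).

99.3 dB(A)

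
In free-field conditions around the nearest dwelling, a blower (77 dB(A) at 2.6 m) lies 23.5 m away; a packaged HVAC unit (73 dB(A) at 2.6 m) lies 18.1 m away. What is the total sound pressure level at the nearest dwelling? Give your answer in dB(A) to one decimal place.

Propagate each source to the receiver with L = L_ref − 20·log₁₀(r/r_ref), then add intensities.
blower: 77 − 20·log₁₀(23.5/2.6) = 77 − 19.12 = 57.88 dB(A).
packaged HVAC unit: 73 − 20·log₁₀(18.1/2.6) = 73 − 16.85 = 56.15 dB(A).
Σ 10^(L/10) = 1.025e+06 → L_total = 10·log₁₀(1.025e+06) = 60.11 dB(A).

60.1 dB(A)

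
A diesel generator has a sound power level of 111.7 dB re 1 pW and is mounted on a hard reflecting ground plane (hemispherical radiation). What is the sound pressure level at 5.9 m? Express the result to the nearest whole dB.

88 dB

The power spreads over a hemisphere of area 2π·r², so L_p = L_w − 10·log₁₀(2π·r²).
2π·r² = 218.7 m², 10·log₁₀ of that is 23.399 dB.
L_p = 111.7 − 23.399 = 88.30 dB.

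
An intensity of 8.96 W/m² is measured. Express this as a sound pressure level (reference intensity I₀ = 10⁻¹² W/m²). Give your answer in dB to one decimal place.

129.5 dB

L = 10·log₁₀(I/I₀) = 10·log₁₀(8.96/10⁻¹²) = 10·log₁₀(8.96×10^12).
L = 10·(0.9523 + 12) = 129.52 dB.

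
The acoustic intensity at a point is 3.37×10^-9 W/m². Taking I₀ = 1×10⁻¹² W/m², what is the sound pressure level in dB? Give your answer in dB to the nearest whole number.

I/I₀ = 3.37×10^-9/10⁻¹² = 3.37×10^3, and L = 10·log₁₀(I/I₀).
L = 10·(0.5276 + 3) = 35.28 dB.

35 dB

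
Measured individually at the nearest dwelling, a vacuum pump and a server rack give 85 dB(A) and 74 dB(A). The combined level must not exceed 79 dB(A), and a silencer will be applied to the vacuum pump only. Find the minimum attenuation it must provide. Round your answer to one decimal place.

7.7 dB

The untreated sources together contribute 10^(74/10) = 2.512e+07, i.e. 74.00 dB(A).
To meet 79 dB(A) overall, the treated vacuum pump may contribute at most 10^(79/10) − 2.512e+07 = 5.431e+07, i.e. 77.35 dB(A).
Required insertion loss = 85 − 77.35 = 7.65 dB.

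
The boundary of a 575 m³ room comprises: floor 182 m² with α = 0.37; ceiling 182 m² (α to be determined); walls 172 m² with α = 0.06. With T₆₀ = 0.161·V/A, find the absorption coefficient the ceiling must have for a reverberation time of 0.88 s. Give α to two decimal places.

0.15

From T₆₀ = 0.161·V/A, the target T₆₀ = 0.88 s needs A = 0.161·575/0.88 = 105.20 m².
Absorption from the other surfaces = 182·0.37 + 172·0.06 = 77.66 m², so the ceiling must supply 27.54 m² over 182 m².
α = 27.54/182 = 0.151.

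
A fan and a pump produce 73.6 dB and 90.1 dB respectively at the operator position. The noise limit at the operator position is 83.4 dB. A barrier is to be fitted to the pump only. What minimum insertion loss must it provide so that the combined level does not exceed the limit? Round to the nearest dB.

7 dB

The untreated sources together contribute 10^(73.6/10) = 2.291e+07, i.e. 73.60 dB.
To meet 83.4 dB overall, the treated pump may contribute at most 10^(83.4/10) − 2.291e+07 = 1.959e+08, i.e. 82.92 dB.
So the pump must be reduced from 90.1 to 82.92 dB: IL = 7.18 dB.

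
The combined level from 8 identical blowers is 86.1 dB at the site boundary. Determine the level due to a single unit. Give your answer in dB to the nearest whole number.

For N identical incoherent sources L_total = L₁ + 10·log₁₀ N, so L₁ = 86.1 − 10·log₁₀(8) = 86.1 − 9.031.

77 dB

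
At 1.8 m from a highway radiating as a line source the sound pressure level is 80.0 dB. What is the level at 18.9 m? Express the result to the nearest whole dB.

For a line source, L₂ = L₁ − 10·log₁₀(r₂/r₁).
L₂ = 80.0 − 10·log₁₀(18.9/1.8) = 80.0 − 10.212 = 69.79 dB.

70 dB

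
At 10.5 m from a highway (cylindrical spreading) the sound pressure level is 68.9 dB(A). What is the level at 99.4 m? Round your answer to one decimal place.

Line-source attenuation: ΔL = 10·log₁₀(r₂/r₁) = 10·log₁₀(99.4/10.5) = 9.762 dB.
L₂ = 68.9 − 10·log₁₀(99.4/10.5) = 68.9 − 9.762 = 59.14 dB(A).

59.1 dB(A)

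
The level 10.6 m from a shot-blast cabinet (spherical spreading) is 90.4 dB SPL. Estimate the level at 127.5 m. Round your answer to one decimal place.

Point-source attenuation: ΔL = 20·log₁₀(r₂/r₁) = 20·log₁₀(127.5/10.6) = 21.604 dB.
L₂ = 90.4 − 20·log₁₀(127.5/10.6) = 90.4 − 21.604 = 68.80 dB SPL.

68.8 dB SPL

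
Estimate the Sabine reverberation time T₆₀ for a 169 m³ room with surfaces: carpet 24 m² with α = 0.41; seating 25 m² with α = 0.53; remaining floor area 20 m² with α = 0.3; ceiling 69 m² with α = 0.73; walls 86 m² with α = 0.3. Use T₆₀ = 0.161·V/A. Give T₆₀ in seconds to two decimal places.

A = Σ Sᵢαᵢ = 24·0.41 + 25·0.53 + 20·0.3 + 69·0.73 + 86·0.3 = 105.26 m².
T₆₀ = 0.161·V/A = 0.161·169/105.26 = 0.258 s.

0.26 s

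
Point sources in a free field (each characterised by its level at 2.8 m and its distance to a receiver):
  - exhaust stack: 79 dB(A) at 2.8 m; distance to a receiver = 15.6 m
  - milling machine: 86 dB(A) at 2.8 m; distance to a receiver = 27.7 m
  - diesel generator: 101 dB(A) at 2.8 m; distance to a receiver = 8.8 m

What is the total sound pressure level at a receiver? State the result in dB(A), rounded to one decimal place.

91.1 dB(A)

Apply inverse-square spreading to bring every level to the receiver, then sum 10^(L/10).
exhaust stack: 79 − 20·log₁₀(15.6/2.8) = 79 − 14.92 = 64.08 dB(A).
milling machine: 86 − 20·log₁₀(27.7/2.8) = 86 − 19.91 = 66.09 dB(A).
diesel generator: 101 − 20·log₁₀(8.8/2.8) = 101 − 9.95 = 91.05 dB(A).
Σ 10^(L/10) = 1.281e+09 → L_total = 10·log₁₀(1.281e+09) = 91.08 dB(A).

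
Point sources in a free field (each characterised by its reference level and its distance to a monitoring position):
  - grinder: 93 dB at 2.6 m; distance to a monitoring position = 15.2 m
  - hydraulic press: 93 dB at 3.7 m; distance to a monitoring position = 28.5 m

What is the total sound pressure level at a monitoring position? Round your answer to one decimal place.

79.6 dB

Apply inverse-square spreading to bring every level to the receiver, then sum 10^(L/10).
grinder: 93 − 20·log₁₀(15.2/2.6) = 93 − 15.34 = 77.66 dB.
hydraulic press: 93 − 20·log₁₀(28.5/3.7) = 93 − 17.73 = 75.27 dB.
Σ 10^(L/10) = 9.201e+07 → L_total = 10·log₁₀(9.201e+07) = 79.64 dB.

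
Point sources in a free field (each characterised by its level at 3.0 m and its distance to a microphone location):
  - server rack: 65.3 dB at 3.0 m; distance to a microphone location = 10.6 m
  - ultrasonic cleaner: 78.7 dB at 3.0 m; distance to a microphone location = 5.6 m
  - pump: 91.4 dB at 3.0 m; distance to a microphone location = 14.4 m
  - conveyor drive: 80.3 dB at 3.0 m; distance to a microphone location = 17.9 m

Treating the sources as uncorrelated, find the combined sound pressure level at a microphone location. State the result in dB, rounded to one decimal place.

Propagate each source to the receiver with L = L_ref − 20·log₁₀(r/r_ref), then add intensities.
server rack: 65.3 − 20·log₁₀(10.6/3.0) = 65.3 − 10.96 = 54.34 dB.
ultrasonic cleaner: 78.7 − 20·log₁₀(5.6/3.0) = 78.7 − 5.42 = 73.28 dB.
pump: 91.4 − 20·log₁₀(14.4/3.0) = 91.4 − 13.62 = 77.78 dB.
conveyor drive: 80.3 − 20·log₁₀(17.9/3.0) = 80.3 − 15.51 = 64.79 dB.
Σ 10^(L/10) = 8.447e+07 → L_total = 10·log₁₀(8.447e+07) = 79.27 dB.

79.3 dB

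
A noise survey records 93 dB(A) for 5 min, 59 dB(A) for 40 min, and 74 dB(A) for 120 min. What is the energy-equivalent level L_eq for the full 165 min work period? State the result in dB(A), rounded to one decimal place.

79.0 dB(A)

L_eq = 10·log₁₀[(1/T)·Σ tᵢ·10^(Lᵢ/10)] with T = 165 min.
Σ tᵢ·10^(Lᵢ/10) = 5·10^(93/10) + 40·10^(59/10) + 120·10^(74/10) = 1.302e+10.
L_eq = 10·log₁₀(1.302e+10/165) = 78.97 dB(A).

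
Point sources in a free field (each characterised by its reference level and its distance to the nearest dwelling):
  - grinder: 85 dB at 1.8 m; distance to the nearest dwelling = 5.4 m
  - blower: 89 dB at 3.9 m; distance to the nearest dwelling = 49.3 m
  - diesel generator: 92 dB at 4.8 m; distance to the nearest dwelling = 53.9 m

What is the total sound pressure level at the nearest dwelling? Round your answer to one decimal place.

77.2 dB

Propagate each source to the receiver with L = L_ref − 20·log₁₀(r/r_ref), then add intensities.
grinder: 85 − 20·log₁₀(5.4/1.8) = 85 − 9.54 = 75.46 dB.
blower: 89 − 20·log₁₀(49.3/3.9) = 89 − 22.04 = 66.96 dB.
diesel generator: 92 − 20·log₁₀(53.9/4.8) = 92 − 21.01 = 70.99 dB.
Σ 10^(L/10) = 5.268e+07 → L_total = 10·log₁₀(5.268e+07) = 77.22 dB.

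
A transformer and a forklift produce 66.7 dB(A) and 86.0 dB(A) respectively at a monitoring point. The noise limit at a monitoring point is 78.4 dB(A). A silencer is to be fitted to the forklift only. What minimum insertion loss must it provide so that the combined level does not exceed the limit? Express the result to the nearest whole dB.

The untreated sources together contribute 10^(66.7/10) = 4.677e+06, i.e. 66.70 dB(A).
The limit corresponds to 10^(78.4/10) = 6.918e+07; subtracting the fixed part leaves 6.451e+07 for the forklift, i.e. 78.10 dB(A).
So the forklift must be reduced from 86.0 to 78.10 dB(A): IL = 7.90 dB.

8 dB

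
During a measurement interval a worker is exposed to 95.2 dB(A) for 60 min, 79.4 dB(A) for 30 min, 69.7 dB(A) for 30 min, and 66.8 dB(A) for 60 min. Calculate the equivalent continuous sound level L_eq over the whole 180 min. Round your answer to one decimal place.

90.5 dB(A)

L_eq = 10·log₁₀[(1/T)·Σ tᵢ·10^(Lᵢ/10)] with T = 180 min.
Σ tᵢ·10^(Lᵢ/10) = 60·10^(95.2/10) + 30·10^(79.4/10) + 30·10^(69.7/10) + 60·10^(66.8/10) = 2.019e+11.
L_eq = 10·log₁₀(2.019e+11/180) = 90.50 dB(A).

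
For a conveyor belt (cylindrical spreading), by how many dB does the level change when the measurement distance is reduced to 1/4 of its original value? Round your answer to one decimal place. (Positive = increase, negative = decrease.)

+6.0 dB

A line source loses 3 dB per doubling of distance; generally ΔL = −10·log₁₀(r₂/r₁).
ΔL = −10·log₁₀(0.25) = +6.02 dB.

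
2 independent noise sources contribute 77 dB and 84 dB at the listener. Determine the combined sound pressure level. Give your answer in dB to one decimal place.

84.8 dB

Incoherent sources combine by intensity addition: L_total = 10·log₁₀(Σ 10^(L_i/10)).
Σ 10^(L/10) = 10^(77/10) + 10^(84/10) = 3.013e+08.
L_total = 10·log₁₀(3.013e+08) = 84.79 dB.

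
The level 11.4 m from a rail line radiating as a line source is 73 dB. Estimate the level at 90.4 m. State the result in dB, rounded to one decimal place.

64.0 dB

Line-source attenuation: ΔL = 10·log₁₀(r₂/r₁) = 10·log₁₀(90.4/11.4) = 8.993 dB.
L₂ = 73 − 10·log₁₀(90.4/11.4) = 73 − 8.993 = 64.01 dB.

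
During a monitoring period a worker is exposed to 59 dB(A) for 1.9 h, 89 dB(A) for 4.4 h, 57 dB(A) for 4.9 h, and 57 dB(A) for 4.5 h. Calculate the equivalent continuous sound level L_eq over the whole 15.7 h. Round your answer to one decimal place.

Weight each interval's intensity by its duration and average over T = 15.7 h:
Σ tᵢ·10^(Lᵢ/10) = 1.9·10^(59/10) + 4.4·10^(89/10) + 4.9·10^(57/10) + 4.5·10^(57/10) = 3.501e+09.
L_eq = 10·log₁₀(3.501e+09/15.7) = 83.48 dB(A).

83.5 dB(A)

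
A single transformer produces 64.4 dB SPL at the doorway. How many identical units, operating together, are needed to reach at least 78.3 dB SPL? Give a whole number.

25

N identical sources give L₁ + 10·log₁₀ N, so require 10·log₁₀ N ≥ 78.3 − 64.4 = 13.9 dB.
N ≥ 10^(13.9/10) = 24.547, so N = 25.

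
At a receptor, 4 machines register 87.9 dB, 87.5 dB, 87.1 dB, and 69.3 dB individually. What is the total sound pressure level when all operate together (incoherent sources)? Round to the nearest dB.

For uncorrelated sources the intensities add, so convert each level to linear form, sum, and take 10·log₁₀ of the total.
Σ 10^(L/10) = 10^(87.9/10) + 10^(87.5/10) + 10^(87.1/10) + 10^(69.3/10) = 1.700e+09.
L_total = 10·log₁₀(1.700e+09) = 92.31 dB.

92 dB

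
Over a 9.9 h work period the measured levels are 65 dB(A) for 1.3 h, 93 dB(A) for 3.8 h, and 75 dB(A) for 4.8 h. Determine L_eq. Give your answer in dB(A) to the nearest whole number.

89 dB(A)

L_eq = 10·log₁₀[(1/T)·Σ tᵢ·10^(Lᵢ/10)] with T = 9.9 h.
Σ tᵢ·10^(Lᵢ/10) = 1.3·10^(65/10) + 3.8·10^(93/10) + 4.8·10^(75/10) = 7.738e+09.
L_eq = 10·log₁₀(7.738e+09/9.9) = 88.93 dB(A).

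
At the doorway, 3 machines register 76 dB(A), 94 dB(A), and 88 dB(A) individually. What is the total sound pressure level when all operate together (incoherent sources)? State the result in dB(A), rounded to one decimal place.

95.0 dB(A)

For uncorrelated sources the intensities add, so convert each level to linear form, sum, and take 10·log₁₀ of the total.
Σ 10^(L/10) = 10^(76/10) + 10^(94/10) + 10^(88/10) = 3.183e+09.
L_total = 10·log₁₀(3.183e+09) = 95.03 dB(A).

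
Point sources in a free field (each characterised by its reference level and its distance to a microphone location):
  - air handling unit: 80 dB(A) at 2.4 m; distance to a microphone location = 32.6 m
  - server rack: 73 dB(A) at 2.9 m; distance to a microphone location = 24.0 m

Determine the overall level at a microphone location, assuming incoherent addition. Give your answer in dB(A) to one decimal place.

Apply inverse-square spreading to bring every level to the receiver, then sum 10^(L/10).
air handling unit: 80 − 20·log₁₀(32.6/2.4) = 80 − 22.66 = 57.34 dB(A).
server rack: 73 − 20·log₁₀(24.0/2.9) = 73 − 18.36 = 54.64 dB(A).
Σ 10^(L/10) = 8.333e+05 → L_total = 10·log₁₀(8.333e+05) = 59.21 dB(A).

59.2 dB(A)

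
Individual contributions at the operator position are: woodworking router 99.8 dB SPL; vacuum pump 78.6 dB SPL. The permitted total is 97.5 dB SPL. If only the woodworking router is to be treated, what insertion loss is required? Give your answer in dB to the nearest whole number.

Fixed contribution from the other source: Σ 10^(L/10) = 10^(78.6/10) = 7.244e+07 (78.60 dB SPL).
The limit corresponds to 10^(97.5/10) = 5.623e+09; subtracting the fixed part leaves 5.551e+09 for the woodworking router, i.e. 97.44 dB SPL.
Required insertion loss = 99.8 − 97.44 = 2.36 dB.

2 dB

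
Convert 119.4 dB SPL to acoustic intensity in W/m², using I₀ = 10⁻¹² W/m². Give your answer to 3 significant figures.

0.871 W/m²

I = I₀·10^(L/10) = 10⁻¹² × 10^(119.4/10) = 10^(-0.060).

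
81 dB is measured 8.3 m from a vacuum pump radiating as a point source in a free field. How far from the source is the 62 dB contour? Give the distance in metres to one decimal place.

The 19.0 dB drop corresponds to a distance ratio of 10^(19.0/20) for a point source.
r₂ = 8.3·10^((81−62)/20) = 8.3·10^(19.0/20) = 73.97 m.

74.0 m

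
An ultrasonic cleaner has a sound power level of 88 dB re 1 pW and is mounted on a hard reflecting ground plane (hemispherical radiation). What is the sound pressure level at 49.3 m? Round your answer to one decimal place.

46.2 dB

Free-field hemispherical radiation: L_p = L_w − 10·log₁₀(2π·r²), r = 49.3 m.
2π·r² = 1.527e+04 m², 10·log₁₀ of that is 41.839 dB.
L_p = 88 − 41.839 = 46.16 dB.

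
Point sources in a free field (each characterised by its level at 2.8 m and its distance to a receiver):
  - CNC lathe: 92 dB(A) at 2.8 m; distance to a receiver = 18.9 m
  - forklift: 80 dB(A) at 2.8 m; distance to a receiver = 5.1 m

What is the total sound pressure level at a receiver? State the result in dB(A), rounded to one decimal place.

Apply inverse-square spreading to bring every level to the receiver, then sum 10^(L/10).
CNC lathe: 92 − 20·log₁₀(18.9/2.8) = 92 − 16.59 = 75.41 dB(A).
forklift: 80 − 20·log₁₀(5.1/2.8) = 80 − 5.21 = 74.79 dB(A).
Σ 10^(L/10) = 6.493e+07 → L_total = 10·log₁₀(6.493e+07) = 78.12 dB(A).

78.1 dB(A)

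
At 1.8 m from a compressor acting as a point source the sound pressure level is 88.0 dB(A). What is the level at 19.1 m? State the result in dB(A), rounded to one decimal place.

Spherical spreading from a point source gives a 20·log₁₀(r₂/r₁) drop.
L₂ = 88.0 − 20·log₁₀(19.1/1.8) = 88.0 − 20.515 = 67.48 dB(A).

67.5 dB(A)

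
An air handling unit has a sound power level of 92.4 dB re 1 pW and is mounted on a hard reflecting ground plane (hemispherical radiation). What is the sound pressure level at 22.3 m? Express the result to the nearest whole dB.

L_p = L_w − 10·log₁₀(2π·r²) with r = 22.3 m.
2π·r² = 3125 m², 10·log₁₀ of that is 34.948 dB.
L_p = 92.4 − 34.948 = 57.45 dB.

57 dB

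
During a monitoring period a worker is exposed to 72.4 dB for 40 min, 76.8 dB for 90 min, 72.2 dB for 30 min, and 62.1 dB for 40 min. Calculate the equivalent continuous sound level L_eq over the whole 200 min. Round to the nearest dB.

The energy average is taken in the linear domain: L_eq = 10·log₁₀[(Σ tᵢ·10^(Lᵢ/10))/T], T = 200 min.
Σ tᵢ·10^(Lᵢ/10) = 40·10^(72.4/10) + 90·10^(76.8/10) + 30·10^(72.2/10) + 40·10^(62.1/10) = 5.566e+09.
L_eq = 10·log₁₀(5.566e+09/200) = 74.44 dB.

74 dB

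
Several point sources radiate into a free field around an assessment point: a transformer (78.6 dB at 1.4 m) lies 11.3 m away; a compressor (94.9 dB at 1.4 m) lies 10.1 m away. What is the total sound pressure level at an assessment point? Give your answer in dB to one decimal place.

First find each source's level at the receiver (point-source: −20·log₁₀(r/r_ref)), then combine on an intensity basis.
transformer: 78.6 − 20·log₁₀(11.3/1.4) = 78.6 − 18.14 = 60.46 dB.
compressor: 94.9 − 20·log₁₀(10.1/1.4) = 94.9 − 17.16 = 77.74 dB.
Σ 10^(L/10) = 6.049e+07 → L_total = 10·log₁₀(6.049e+07) = 77.82 dB.

77.8 dB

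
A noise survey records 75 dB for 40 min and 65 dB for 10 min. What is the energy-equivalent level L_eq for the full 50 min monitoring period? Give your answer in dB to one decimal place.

74.1 dB

Weight each interval's intensity by its duration and average over T = 50 min:
Σ tᵢ·10^(Lᵢ/10) = 40·10^(75/10) + 10·10^(65/10) = 1.297e+09.
L_eq = 10·log₁₀(1.297e+09/50) = 74.14 dB.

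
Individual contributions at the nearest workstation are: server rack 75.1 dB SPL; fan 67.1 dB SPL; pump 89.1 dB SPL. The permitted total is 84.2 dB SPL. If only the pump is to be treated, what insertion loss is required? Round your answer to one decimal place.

The untreated sources together contribute 10^(75.1/10) + 10^(67.1/10) = 3.749e+07, i.e. 75.74 dB SPL.
The limit corresponds to 10^(84.2/10) = 2.630e+08; subtracting the fixed part leaves 2.255e+08 for the pump, i.e. 83.53 dB SPL.
So the pump must be reduced from 89.1 to 83.53 dB SPL: IL = 5.57 dB.

5.6 dB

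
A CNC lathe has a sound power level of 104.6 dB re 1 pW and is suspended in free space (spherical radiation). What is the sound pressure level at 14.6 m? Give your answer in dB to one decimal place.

70.3 dB

L_p = L_w − 10·log₁₀(4π·r²) with r = 14.6 m.
4π·r² = 2679 m², 10·log₁₀ of that is 34.279 dB.
L_p = 104.6 − 34.279 = 70.32 dB.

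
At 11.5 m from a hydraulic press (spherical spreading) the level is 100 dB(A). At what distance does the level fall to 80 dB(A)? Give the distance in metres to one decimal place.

The 20.0 dB drop corresponds to a distance ratio of 10^(20.0/20) for a point source.
r₂ = 11.5·10^((100−80)/20) = 11.5·10^(20.0/20) = 115.00 m.

115.0 m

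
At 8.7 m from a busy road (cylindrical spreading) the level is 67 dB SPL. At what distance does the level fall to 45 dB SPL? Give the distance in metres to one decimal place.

1378.9 m

Line-source spreading drops the level by 10·log₁₀(r₂/r₁); inverting, r₂/r₁ = 10^(ΔL/10).
r₂ = 8.7·10^((67−45)/10) = 8.7·10^(22.0/10) = 1378.86 m.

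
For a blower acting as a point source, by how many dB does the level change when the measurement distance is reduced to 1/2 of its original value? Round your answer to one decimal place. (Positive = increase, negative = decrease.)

+6.0 dB

Point-source spreading: ΔL = −20·log₁₀(r₂/r₁).
ΔL = −20·log₁₀(0.5) = +6.02 dB.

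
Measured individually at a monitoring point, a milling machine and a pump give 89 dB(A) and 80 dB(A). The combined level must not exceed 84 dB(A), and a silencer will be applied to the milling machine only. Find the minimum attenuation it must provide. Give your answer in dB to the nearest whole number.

7 dB

Everything except the milling machine sums to 10^(80/10) = 1.000e+08 in linear terms, 80.00 dB(A).
To meet 84 dB(A) overall, the treated milling machine may contribute at most 10^(84/10) − 1.000e+08 = 1.512e+08, i.e. 81.80 dB(A).
So the milling machine must be reduced from 89 to 81.80 dB(A): IL = 7.20 dB.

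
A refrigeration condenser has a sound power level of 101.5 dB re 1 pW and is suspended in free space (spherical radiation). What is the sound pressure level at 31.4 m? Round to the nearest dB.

61 dB

Free-field spherical radiation: L_p = L_w − 10·log₁₀(4π·r²), r = 31.4 m.
4π·r² = 1.239e+04 m², 10·log₁₀ of that is 40.931 dB.
L_p = 101.5 − 40.931 = 60.57 dB.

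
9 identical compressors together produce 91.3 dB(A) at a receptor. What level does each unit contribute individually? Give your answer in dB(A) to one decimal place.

Dividing the total intensity by 9 lowers the level by 10·log₁₀ 9 = 9.542 dB: L₁ = 91.3 − 9.542.

81.8 dB(A)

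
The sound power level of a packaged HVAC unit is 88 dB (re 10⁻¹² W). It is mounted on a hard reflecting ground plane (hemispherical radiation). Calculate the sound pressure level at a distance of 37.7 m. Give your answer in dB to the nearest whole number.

48 dB

L_p = L_w − 10·log₁₀(2π·r²) with r = 37.7 m.
2π·r² = 8930 m², 10·log₁₀ of that is 39.509 dB.
L_p = 88 − 39.509 = 48.49 dB.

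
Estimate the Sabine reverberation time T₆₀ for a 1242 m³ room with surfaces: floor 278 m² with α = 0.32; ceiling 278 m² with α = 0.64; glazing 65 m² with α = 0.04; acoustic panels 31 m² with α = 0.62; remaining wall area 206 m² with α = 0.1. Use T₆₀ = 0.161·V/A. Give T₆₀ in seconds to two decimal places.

A = Σ Sᵢαᵢ = 278·0.32 + 278·0.64 + 65·0.04 + 31·0.62 + 206·0.1 = 309.30 m².
T₆₀ = 0.161·V/A = 0.161·1242/309.30 = 0.646 s.

0.65 s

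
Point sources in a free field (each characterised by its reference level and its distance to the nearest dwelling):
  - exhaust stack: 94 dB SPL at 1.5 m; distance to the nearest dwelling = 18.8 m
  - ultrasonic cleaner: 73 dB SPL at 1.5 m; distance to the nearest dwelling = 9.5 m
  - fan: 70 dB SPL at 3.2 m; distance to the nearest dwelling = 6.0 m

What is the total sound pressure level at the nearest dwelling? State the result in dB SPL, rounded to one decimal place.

First find each source's level at the receiver (point-source: −20·log₁₀(r/r_ref)), then combine on an intensity basis.
exhaust stack: 94 − 20·log₁₀(18.8/1.5) = 94 − 21.96 = 72.04 dB SPL.
ultrasonic cleaner: 73 − 20·log₁₀(9.5/1.5) = 73 − 16.03 = 56.97 dB SPL.
fan: 70 − 20·log₁₀(6.0/3.2) = 70 − 5.46 = 64.54 dB SPL.
Σ 10^(L/10) = 1.933e+07 → L_total = 10·log₁₀(1.933e+07) = 72.86 dB SPL.

72.9 dB SPL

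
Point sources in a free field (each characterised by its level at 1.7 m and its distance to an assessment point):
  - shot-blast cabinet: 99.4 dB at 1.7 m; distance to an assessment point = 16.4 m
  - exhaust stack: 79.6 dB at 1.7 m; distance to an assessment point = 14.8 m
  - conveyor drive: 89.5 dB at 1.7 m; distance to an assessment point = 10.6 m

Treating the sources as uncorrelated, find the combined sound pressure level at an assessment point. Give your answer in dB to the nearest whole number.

81 dB

Propagate each source to the receiver with L = L_ref − 20·log₁₀(r/r_ref), then add intensities.
shot-blast cabinet: 99.4 − 20·log₁₀(16.4/1.7) = 99.4 − 19.69 = 79.71 dB.
exhaust stack: 79.6 − 20·log₁₀(14.8/1.7) = 79.6 − 18.80 = 60.80 dB.
conveyor drive: 89.5 − 20·log₁₀(10.6/1.7) = 89.5 − 15.90 = 73.60 dB.
Σ 10^(L/10) = 1.177e+08 → L_total = 10·log₁₀(1.177e+08) = 80.71 dB.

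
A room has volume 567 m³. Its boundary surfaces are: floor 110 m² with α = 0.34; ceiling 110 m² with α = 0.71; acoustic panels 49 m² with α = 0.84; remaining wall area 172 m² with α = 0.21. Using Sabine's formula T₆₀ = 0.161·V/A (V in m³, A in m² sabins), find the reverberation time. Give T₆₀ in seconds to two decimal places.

Summing Sᵢαᵢ: 110·0.34 + 110·0.71 + 49·0.84 + 172·0.21 = 192.78 m².
T₆₀ = 0.161·V/A = 0.161·567/192.78 = 0.474 s.

0.47 s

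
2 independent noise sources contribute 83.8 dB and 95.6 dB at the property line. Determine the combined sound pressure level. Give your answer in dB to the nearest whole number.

Incoherent sources combine by intensity addition: L_total = 10·log₁₀(Σ 10^(L_i/10)).
Σ 10^(L/10) = 10^(83.8/10) + 10^(95.6/10) = 3.871e+09.
L_total = 10·log₁₀(3.871e+09) = 95.88 dB.

96 dB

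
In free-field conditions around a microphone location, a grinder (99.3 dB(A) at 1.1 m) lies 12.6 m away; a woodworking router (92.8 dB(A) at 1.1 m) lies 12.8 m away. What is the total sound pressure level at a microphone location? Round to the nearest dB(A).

79 dB(A)

Propagate each source to the receiver with L = L_ref − 20·log₁₀(r/r_ref), then add intensities.
grinder: 99.3 − 20·log₁₀(12.6/1.1) = 99.3 − 21.18 = 78.12 dB(A).
woodworking router: 92.8 − 20·log₁₀(12.8/1.1) = 92.8 − 21.32 = 71.48 dB(A).
Σ 10^(L/10) = 7.894e+07 → L_total = 10·log₁₀(7.894e+07) = 78.97 dB(A).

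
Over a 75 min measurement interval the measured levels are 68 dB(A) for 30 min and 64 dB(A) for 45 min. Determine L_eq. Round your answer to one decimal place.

66.1 dB(A)

Weight each interval's intensity by its duration and average over T = 75 min:
Σ tᵢ·10^(Lᵢ/10) = 30·10^(68/10) + 45·10^(64/10) = 3.023e+08.
L_eq = 10·log₁₀(3.023e+08/75) = 66.05 dB(A).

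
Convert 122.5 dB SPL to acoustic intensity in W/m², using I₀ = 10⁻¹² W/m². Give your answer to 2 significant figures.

I/I₀ = 10^(122.5/10) = 1.778e+12, so I = 1.778e+12 × 10⁻¹² W/m².

1.8 W/m²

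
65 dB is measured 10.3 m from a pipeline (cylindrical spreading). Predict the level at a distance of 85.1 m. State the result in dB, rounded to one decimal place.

55.8 dB

Cylindrical spreading from a line source gives a 10·log₁₀(r₂/r₁) drop.
L₂ = 65 − 10·log₁₀(85.1/10.3) = 65 − 9.171 = 55.83 dB.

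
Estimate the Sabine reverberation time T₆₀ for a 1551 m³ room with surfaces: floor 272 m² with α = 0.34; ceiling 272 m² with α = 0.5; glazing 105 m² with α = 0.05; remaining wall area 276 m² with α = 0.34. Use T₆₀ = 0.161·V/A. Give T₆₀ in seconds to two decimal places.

0.76 s

Summing Sᵢαᵢ: 272·0.34 + 272·0.5 + 105·0.05 + 276·0.34 = 327.57 m².
T₆₀ = 0.161·V/A = 0.161·1551/327.57 = 0.762 s.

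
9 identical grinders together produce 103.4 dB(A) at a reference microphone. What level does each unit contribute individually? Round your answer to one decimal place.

9 equal contributions raise the level by 10·log₁₀ 9 = 9.542 dB, so each unit alone gives 103.4 − 9.542.

93.9 dB(A)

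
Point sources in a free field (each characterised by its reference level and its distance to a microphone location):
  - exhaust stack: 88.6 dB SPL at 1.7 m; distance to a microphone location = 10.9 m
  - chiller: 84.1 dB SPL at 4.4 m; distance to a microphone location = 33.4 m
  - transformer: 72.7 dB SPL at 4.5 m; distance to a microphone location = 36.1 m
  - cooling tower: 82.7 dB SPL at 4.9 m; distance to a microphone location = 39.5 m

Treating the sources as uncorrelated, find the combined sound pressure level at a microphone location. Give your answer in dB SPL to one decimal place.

Apply inverse-square spreading to bring every level to the receiver, then sum 10^(L/10).
exhaust stack: 88.6 − 20·log₁₀(10.9/1.7) = 88.6 − 16.14 = 72.46 dB SPL.
chiller: 84.1 − 20·log₁₀(33.4/4.4) = 84.1 − 17.61 = 66.49 dB SPL.
transformer: 72.7 − 20·log₁₀(36.1/4.5) = 72.7 − 18.09 = 54.61 dB SPL.
cooling tower: 82.7 − 20·log₁₀(39.5/4.9) = 82.7 − 18.13 = 64.57 dB SPL.
Σ 10^(L/10) = 2.524e+07 → L_total = 10·log₁₀(2.524e+07) = 74.02 dB SPL.

74.0 dB SPL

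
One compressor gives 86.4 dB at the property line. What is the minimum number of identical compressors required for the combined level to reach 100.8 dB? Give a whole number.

N identical sources give L₁ + 10·log₁₀ N, so require 10·log₁₀ N ≥ 100.8 − 86.4 = 14.4 dB.
N ≥ 10^(14.4/10) = 27.542, so N = 28.

28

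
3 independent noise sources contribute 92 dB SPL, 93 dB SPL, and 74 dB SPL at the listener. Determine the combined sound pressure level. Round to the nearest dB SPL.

96 dB SPL

For uncorrelated sources the intensities add, so convert each level to linear form, sum, and take 10·log₁₀ of the total.
Σ 10^(L/10) = 10^(92/10) + 10^(93/10) + 10^(74/10) = 3.605e+09.
L_total = 10·log₁₀(3.605e+09) = 95.57 dB SPL.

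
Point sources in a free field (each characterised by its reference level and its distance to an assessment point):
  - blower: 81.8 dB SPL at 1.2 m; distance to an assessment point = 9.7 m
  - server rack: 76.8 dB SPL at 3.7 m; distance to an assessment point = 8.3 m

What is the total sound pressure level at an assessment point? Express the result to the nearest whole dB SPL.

71 dB SPL

Apply inverse-square spreading to bring every level to the receiver, then sum 10^(L/10).
blower: 81.8 − 20·log₁₀(9.7/1.2) = 81.8 − 18.15 = 63.65 dB SPL.
server rack: 76.8 − 20·log₁₀(8.3/3.7) = 76.8 − 7.02 = 69.78 dB SPL.
Σ 10^(L/10) = 1.183e+07 → L_total = 10·log₁₀(1.183e+07) = 70.73 dB SPL.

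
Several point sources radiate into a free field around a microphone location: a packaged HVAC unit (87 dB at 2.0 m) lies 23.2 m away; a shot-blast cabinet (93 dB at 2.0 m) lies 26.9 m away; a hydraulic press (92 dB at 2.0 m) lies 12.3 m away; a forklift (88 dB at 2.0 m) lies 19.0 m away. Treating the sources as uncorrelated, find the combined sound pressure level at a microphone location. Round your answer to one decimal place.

First find each source's level at the receiver (point-source: −20·log₁₀(r/r_ref)), then combine on an intensity basis.
packaged HVAC unit: 87 − 20·log₁₀(23.2/2.0) = 87 − 21.29 = 65.71 dB.
shot-blast cabinet: 93 − 20·log₁₀(26.9/2.0) = 93 − 22.57 = 70.43 dB.
hydraulic press: 92 − 20·log₁₀(12.3/2.0) = 92 − 15.78 = 76.22 dB.
forklift: 88 − 20·log₁₀(19.0/2.0) = 88 − 19.55 = 68.45 dB.
Σ 10^(L/10) = 6.365e+07 → L_total = 10·log₁₀(6.365e+07) = 78.04 dB.

78.0 dB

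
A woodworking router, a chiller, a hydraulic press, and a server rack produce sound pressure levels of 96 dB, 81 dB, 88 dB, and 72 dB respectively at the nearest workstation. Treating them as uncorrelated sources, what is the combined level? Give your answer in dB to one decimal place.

96.8 dB

Incoherent sources combine by intensity addition: L_total = 10·log₁₀(Σ 10^(L_i/10)).
Σ 10^(L/10) = 10^(96/10) + 10^(81/10) + 10^(88/10) + 10^(72/10) = 4.754e+09.
L_total = 10·log₁₀(4.754e+09) = 96.77 dB.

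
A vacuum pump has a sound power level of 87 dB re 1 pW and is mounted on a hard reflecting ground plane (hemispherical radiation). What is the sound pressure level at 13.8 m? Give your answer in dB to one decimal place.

56.2 dB

The power spreads over a hemisphere of area 2π·r², so L_p = L_w − 10·log₁₀(2π·r²).
2π·r² = 1197 m², 10·log₁₀ of that is 30.779 dB.
L_p = 87 − 30.779 = 56.22 dB.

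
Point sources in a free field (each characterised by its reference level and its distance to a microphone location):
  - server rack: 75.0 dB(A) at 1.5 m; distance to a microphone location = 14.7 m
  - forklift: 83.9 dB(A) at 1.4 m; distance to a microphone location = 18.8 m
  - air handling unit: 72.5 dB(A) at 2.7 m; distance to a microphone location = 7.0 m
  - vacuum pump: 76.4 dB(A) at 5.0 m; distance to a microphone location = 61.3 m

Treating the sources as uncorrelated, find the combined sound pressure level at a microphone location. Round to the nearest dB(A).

Propagate each source to the receiver with L = L_ref − 20·log₁₀(r/r_ref), then add intensities.
server rack: 75.0 − 20·log₁₀(14.7/1.5) = 75.0 − 19.82 = 55.18 dB(A).
forklift: 83.9 − 20·log₁₀(18.8/1.4) = 83.9 − 22.56 = 61.34 dB(A).
air handling unit: 72.5 − 20·log₁₀(7.0/2.7) = 72.5 − 8.27 = 64.23 dB(A).
vacuum pump: 76.4 − 20·log₁₀(61.3/5.0) = 76.4 − 21.77 = 54.63 dB(A).
Σ 10^(L/10) = 4.627e+06 → L_total = 10·log₁₀(4.627e+06) = 66.65 dB(A).

67 dB(A)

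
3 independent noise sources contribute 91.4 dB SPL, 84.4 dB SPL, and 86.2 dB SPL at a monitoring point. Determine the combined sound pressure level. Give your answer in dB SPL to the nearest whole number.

Incoherent sources combine by intensity addition: L_total = 10·log₁₀(Σ 10^(L_i/10)).
Σ 10^(L/10) = 10^(91.4/10) + 10^(84.4/10) + 10^(86.2/10) = 2.073e+09.
L_total = 10·log₁₀(2.073e+09) = 93.17 dB SPL.

93 dB SPL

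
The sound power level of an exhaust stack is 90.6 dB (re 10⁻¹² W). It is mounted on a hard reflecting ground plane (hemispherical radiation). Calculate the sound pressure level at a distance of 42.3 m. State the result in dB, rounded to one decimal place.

The power spreads over a hemisphere of area 2π·r², so L_p = L_w − 10·log₁₀(2π·r²).
2π·r² = 1.124e+04 m², 10·log₁₀ of that is 40.509 dB.
L_p = 90.6 − 40.509 = 50.09 dB.

50.1 dB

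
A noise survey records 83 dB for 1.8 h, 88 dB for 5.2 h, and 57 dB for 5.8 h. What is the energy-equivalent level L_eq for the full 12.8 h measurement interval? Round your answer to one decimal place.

The energy average is taken in the linear domain: L_eq = 10·log₁₀[(Σ tᵢ·10^(Lᵢ/10))/T], T = 12.8 h.
Σ tᵢ·10^(Lᵢ/10) = 1.8·10^(83/10) + 5.2·10^(88/10) + 5.8·10^(57/10) = 3.643e+09.
L_eq = 10·log₁₀(3.643e+09/12.8) = 84.54 dB.

84.5 dB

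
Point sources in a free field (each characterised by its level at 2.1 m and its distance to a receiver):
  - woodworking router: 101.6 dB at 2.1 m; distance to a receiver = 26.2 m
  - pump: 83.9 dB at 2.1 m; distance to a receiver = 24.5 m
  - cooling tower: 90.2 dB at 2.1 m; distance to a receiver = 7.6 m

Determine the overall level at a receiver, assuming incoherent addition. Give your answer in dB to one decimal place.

82.4 dB

Propagate each source to the receiver with L = L_ref − 20·log₁₀(r/r_ref), then add intensities.
woodworking router: 101.6 − 20·log₁₀(26.2/2.1) = 101.6 − 21.92 = 79.68 dB.
pump: 83.9 − 20·log₁₀(24.5/2.1) = 83.9 − 21.34 = 62.56 dB.
cooling tower: 90.2 − 20·log₁₀(7.6/2.1) = 90.2 − 11.17 = 79.03 dB.
Σ 10^(L/10) = 1.746e+08 → L_total = 10·log₁₀(1.746e+08) = 82.42 dB.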